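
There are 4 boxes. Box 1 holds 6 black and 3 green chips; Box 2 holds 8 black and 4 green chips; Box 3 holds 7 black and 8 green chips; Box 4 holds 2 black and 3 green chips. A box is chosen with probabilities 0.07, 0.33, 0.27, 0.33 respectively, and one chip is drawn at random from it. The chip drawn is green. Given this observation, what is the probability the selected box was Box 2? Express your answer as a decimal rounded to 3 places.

Posterior probability ≈ 0.231

P(green|Box 1) = 0.3333; P(green|Box 2) = 0.3333; P(green|Box 3) = 0.5333; P(green|Box 4) = 0.6.
Prior × likelihood for each source: 0.07·0.3333=0.02333, 0.33·0.3333=0.1100, 0.27·0.5333=0.1440, 0.33·0.6=0.1980. Summing gives P(green) = 0.47533.
P(Box 2 | green) = 0.1100 / 0.47533 = 0.231.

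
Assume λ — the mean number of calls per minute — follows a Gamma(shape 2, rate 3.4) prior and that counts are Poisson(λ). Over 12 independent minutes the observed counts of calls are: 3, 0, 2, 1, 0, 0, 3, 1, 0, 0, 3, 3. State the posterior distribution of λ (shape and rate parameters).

Posterior: Gamma(shape=18, rate=15.4)

The Poisson likelihood adds the total count to the shape and the number of exposure periods to the rate. Here ∑xᵢ = 16 and n = 12, so shape 2→18 and rate 3.4→15.4.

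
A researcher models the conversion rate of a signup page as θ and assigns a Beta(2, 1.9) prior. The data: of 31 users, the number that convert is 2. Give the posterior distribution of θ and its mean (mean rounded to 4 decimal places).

Observing 2 successes and 29 failures updates Beta(2, 1.9) by adding the success and failure counts to the two shape parameters: α = 2+2 = 4, β = 1.9+29 = 30.9.
E[θ | data] = 4/(4+30.9) = 0.1146.

Posterior: Beta(4, 30.9); mean ≈ 0.1146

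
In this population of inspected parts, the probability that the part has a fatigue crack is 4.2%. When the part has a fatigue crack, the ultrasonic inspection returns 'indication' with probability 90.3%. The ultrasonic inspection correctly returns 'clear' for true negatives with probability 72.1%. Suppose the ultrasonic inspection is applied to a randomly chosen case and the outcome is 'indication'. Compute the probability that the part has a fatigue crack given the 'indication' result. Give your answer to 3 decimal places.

P(H | E) ≈ 0.124

Write H for 'the part has a fatigue crack'. Prior odds H:¬H = 0.042/0.958 = 0.043841. For the 'indication' outcome, the likelihood ratio is 0.903/0.279 = 3.2366.
Posterior odds = 0.043841 × 3.2366 = 0.14190, so P(H|E) = 0.14190/(1+0.14190) = 0.124.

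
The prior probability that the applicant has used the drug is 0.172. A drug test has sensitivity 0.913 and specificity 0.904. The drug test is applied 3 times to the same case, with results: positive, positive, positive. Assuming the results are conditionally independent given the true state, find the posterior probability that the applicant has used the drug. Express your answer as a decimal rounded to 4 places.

Let H be the event that the applicant has used the drug; start with P(H) = 0.172. P('positive'|H) = 0.913, P('positive'|¬H) = 0.096.
Update on result 1 ('positive'): P(H) ← 0.913·0.1720 / (0.913·0.1720 + 0.096·0.8280) = 0.15704/0.23652 = 0.6639.
Update on result 2 ('positive'): P(H) ← 0.913·0.6639 / (0.913·0.6639 + 0.096·0.3361) = 0.60617/0.63843 = 0.9495.
Update on result 3 ('positive'): P(H) ← 0.913·0.9495 / (0.913·0.9495 + 0.096·0.0505) = 0.86686/0.87171 = 0.9944.

Posterior P(H) ≈ 0.9944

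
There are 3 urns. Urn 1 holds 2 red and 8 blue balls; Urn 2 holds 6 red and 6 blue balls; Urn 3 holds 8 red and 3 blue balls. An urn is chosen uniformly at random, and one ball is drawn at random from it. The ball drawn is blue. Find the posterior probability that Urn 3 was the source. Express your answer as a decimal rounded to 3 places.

Tabulate prior·likelihood by source: [1] prior 0.333333, lik 0.8, product 0.2667; [2] prior 0.333333, lik 0.5, product 0.1667; [3] prior 0.333333, lik 0.2727, product 0.09091.
Normalizing constant = 0.52424; the posterior for Urn 3 is its product over the sum, 0.09091/0.52424 = 0.173.

Posterior probability ≈ 0.173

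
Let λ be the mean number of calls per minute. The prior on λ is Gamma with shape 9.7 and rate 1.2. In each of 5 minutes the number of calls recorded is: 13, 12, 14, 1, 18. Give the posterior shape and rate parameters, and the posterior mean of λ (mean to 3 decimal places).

The Poisson likelihood adds the total count to the shape and the number of exposure periods to the rate. Here ∑xᵢ = 58 and n = 5, so shape 9.7→67.7 and rate 1.2→6.2.
Posterior mean = shape/rate = 67.7/6.2 = 10.919.

Posterior: Gamma(shape=67.7, rate=6.2); mean ≈ 10.919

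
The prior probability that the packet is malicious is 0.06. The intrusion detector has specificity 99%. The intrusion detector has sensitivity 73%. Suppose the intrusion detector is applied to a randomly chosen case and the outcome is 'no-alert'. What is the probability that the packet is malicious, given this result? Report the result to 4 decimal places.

P(H | E) ≈ 0.0171

Let H be the event that the packet is malicious. P(H) = 0.06, so P(¬H) = 0.94. With E the 'no-alert' result, P(E|H) = 0.27 and P(E|¬H) = 0.99.
P(E) = 0.27·0.06 + 0.99·0.94 = 0.016200 + 0.93060 = 0.94680.
By Bayes' theorem, P(H|E) = 0.016200 / 0.94680 = 0.0171.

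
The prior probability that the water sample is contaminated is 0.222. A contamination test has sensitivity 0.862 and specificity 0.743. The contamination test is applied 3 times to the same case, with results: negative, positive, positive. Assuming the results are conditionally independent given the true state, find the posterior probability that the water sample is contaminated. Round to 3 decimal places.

Posterior P(H) ≈ 0.374

With H the event that the water sample is contaminated, the joint likelihood of the observed sequence is P(data|H) = 0.138·0.862·0.862 = 0.10254 and P(data|¬H) = 0.743·0.257·0.257 = 0.049074.
Bayes: P(H|data) = 0.222·0.10254 / (0.222·0.10254 + 0.778·0.049074) = 0.022764/0.060944 = 0.3735.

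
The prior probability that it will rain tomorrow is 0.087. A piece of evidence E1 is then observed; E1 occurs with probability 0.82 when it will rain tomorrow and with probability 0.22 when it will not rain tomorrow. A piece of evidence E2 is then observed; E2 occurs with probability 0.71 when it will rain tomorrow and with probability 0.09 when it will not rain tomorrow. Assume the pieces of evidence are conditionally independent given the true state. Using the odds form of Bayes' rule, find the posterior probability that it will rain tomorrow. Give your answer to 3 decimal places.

Prior odds = 0.087/(1−0.087) = 0.095290. In log-odds, ln(0.095290) = -2.3508.
Add log likelihood ratios: ln(3.7273) + ln(7.8889) = 3.3811.
Posterior log-odds = 1.0303, so posterior odds = exp(1.0303) = 2.8019. Converting, P(H|E) = 2.8019/3.8019 = 0.737.

Posterior probability ≈ 0.737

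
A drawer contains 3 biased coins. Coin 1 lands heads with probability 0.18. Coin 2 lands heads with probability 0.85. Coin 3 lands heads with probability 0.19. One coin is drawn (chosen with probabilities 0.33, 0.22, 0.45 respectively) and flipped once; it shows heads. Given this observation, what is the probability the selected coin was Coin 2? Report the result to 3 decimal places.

Tabulate prior·likelihood by source: [1] prior 0.33, lik 0.18, product 0.05940; [2] prior 0.22, lik 0.85, product 0.1870; [3] prior 0.45, lik 0.19, product 0.08550.
Normalizing constant = 0.33190; the posterior for Coin 2 is its product over the sum, 0.1870/0.33190 = 0.563.

Posterior probability ≈ 0.563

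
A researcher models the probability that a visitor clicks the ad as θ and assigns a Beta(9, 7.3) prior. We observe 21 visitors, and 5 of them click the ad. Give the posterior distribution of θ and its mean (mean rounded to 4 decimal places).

Posterior: Beta(14, 23.3); mean ≈ 0.3753

Observing 5 successes and 16 failures updates Beta(9, 7.3) by adding the success and failure counts to the two shape parameters: α = 9+5 = 14, β = 7.3+16 = 23.3.
E[θ | data] = 14/(14+23.3) = 0.3753.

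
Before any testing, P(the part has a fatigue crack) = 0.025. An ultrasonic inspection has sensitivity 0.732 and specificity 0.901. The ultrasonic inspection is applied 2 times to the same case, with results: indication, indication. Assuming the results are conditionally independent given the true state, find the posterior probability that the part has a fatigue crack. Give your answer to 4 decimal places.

Posterior P(H) ≈ 0.5836

With H the event that the part has a fatigue crack, the joint likelihood of the observed sequence is P(data|H) = 0.732·0.732 = 0.53582 and P(data|¬H) = 0.099·0.099 = 0.0098010.
Bayes: P(H|data) = 0.025·0.53582 / (0.025·0.53582 + 0.975·0.0098010) = 0.013396/0.022952 = 0.5836.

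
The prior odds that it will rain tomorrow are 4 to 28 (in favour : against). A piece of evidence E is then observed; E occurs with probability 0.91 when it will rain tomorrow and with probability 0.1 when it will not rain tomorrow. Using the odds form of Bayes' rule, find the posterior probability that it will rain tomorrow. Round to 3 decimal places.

Prior odds = 4/28 = 0.14286. In log-odds, ln(0.14286) = -1.9459.
Add log likelihood ratio: ln(9.1000) = 2.2083.
Posterior log-odds = 0.26236, so posterior odds = exp(0.26236) = 1.3000. Converting, P(H|E) = 1.3000/2.3000 = 0.565.

Posterior probability ≈ 0.565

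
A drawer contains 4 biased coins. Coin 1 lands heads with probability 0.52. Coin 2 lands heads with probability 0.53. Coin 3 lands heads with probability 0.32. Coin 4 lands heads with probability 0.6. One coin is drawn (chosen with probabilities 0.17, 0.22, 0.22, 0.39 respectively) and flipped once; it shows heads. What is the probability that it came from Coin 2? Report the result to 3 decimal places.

P(heads|C1) = 0.52; P(heads|C2) = 0.53; P(heads|C3) = 0.32; P(heads|C4) = 0.6.
Prior × likelihood for each source: 0.17·0.52=0.08840, 0.22·0.53=0.1166, 0.22·0.32=0.07040, 0.39·0.6=0.2340. Summing gives P(heads) = 0.50940.
P(Coin 2 | heads) = 0.1166 / 0.50940 = 0.229.

Posterior probability ≈ 0.229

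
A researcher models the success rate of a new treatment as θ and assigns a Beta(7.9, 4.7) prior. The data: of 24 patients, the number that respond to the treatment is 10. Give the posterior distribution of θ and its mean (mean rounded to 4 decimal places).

The binomial likelihood is conjugate to the Beta prior: with 10 successes and 14 failures, the posterior is Beta(7.9+10, 4.7+14) = Beta(17.9, 18.7).
Posterior mean = α/(α+β) = 17.9/36.6 = 0.4891.

Posterior: Beta(17.9, 18.7); mean ≈ 0.4891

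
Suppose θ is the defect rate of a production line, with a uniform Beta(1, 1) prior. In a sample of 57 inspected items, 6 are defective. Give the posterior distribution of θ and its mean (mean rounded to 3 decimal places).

Posterior: Beta(7, 52); mean ≈ 0.119

Observing 6 successes and 51 failures updates Beta(1, 1) by adding the success and failure counts to the two shape parameters: α = 1+6 = 7, β = 1+51 = 52.
E[θ | data] = 7/(7+52) = 0.119.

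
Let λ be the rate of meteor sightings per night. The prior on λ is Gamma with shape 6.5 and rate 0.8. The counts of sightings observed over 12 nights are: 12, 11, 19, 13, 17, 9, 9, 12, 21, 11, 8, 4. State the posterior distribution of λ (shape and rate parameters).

The Poisson likelihood adds the total count to the shape and the number of exposure periods to the rate. Here ∑xᵢ = 146 and n = 12, so shape 6.5→152.5 and rate 0.8→12.8.

Posterior: Gamma(shape=152.5, rate=12.8)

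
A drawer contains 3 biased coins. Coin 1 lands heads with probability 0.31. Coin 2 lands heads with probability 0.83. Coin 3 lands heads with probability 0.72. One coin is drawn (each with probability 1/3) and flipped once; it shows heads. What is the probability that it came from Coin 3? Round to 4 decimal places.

Posterior probability ≈ 0.3871

P(heads|C1) = 0.31; P(heads|C2) = 0.83; P(heads|C3) = 0.72.
Prior × likelihood for each source: 0.333333·0.31=0.1033, 0.333333·0.83=0.2767, 0.333333·0.72=0.2400. Summing gives P(heads) = 0.62000.
P(Coin 3 | heads) = 0.2400 / 0.62000 = 0.3871.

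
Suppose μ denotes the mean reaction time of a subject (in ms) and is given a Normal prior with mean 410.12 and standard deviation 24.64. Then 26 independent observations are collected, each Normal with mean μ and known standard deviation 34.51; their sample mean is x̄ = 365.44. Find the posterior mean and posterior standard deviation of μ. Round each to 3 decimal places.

With known σ, the Normal prior is conjugate. Weight on the data is w = (n/σ²)/(n/σ² + 1/τ₀²) = 0.0218315/(0.0218315+0.00164709) = 0.92985.
Posterior mean = w·x̄ + (1−w)·μ₀ = 0.92985·365.44 + 0.070153·410.12 = 368.574. Posterior variance = 1/(0.0218315+0.00164709) = 42.5920, so SD = 6.526.

Posterior mean ≈ 368.574; posterior SD ≈ 6.526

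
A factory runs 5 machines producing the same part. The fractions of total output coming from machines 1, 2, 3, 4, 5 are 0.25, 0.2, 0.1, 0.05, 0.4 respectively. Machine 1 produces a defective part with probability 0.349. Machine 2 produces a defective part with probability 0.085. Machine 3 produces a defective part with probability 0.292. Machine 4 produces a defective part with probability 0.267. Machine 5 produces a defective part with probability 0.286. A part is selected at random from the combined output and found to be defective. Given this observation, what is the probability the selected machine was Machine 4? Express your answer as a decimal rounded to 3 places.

P(defective|M1) = 0.349; P(defective|M2) = 0.085; P(defective|M3) = 0.292; P(defective|M4) = 0.267; P(defective|M5) = 0.286.
Prior × likelihood for each source: 0.25·0.349=0.08725, 0.2·0.085=0.01700, 0.1·0.292=0.02920, 0.05·0.267=0.01335, 0.4·0.286=0.1144. Summing gives P(defective) = 0.26120.
P(Machine 4 | defective) = 0.01335 / 0.26120 = 0.051.

Posterior probability ≈ 0.051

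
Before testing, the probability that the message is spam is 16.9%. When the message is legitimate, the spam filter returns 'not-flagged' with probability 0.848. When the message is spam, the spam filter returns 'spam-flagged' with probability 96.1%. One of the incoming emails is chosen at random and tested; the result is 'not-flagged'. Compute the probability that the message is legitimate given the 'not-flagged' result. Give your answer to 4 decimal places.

P(¬H | E) ≈ 0.9907

Let H be the event that the message is spam. P(H) = 0.169, so P(¬H) = 0.831. With E the 'not-flagged' result, P(E|H) = 0.039 and P(E|¬H) = 0.848.
P(E) = 0.039·0.169 + 0.848·0.831 = 0.0065910 + 0.70469 = 0.71128.
By Bayes' theorem, P(H|E) = 0.0065910 / 0.71128 = 0.0093. Hence P(¬H|E) = 1 − 0.0093 = 0.9907.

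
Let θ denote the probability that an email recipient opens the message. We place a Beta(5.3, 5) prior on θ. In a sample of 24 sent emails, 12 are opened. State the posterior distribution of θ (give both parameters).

The binomial likelihood is conjugate to the Beta prior: with 12 successes and 12 failures, the posterior is Beta(5.3+12, 5+12) = Beta(17.3, 17).

Posterior: Beta(17.3, 17)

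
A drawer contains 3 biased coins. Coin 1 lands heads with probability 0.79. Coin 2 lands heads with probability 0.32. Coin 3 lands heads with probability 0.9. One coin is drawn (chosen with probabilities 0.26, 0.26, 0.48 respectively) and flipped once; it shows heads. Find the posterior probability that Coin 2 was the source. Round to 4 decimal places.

Posterior probability ≈ 0.1155

Tabulate prior·likelihood by source: [1] prior 0.26, lik 0.79, product 0.2054; [2] prior 0.26, lik 0.32, product 0.08320; [3] prior 0.48, lik 0.9, product 0.4320.
Normalizing constant = 0.72060; the posterior for Coin 2 is its product over the sum, 0.08320/0.72060 = 0.1155.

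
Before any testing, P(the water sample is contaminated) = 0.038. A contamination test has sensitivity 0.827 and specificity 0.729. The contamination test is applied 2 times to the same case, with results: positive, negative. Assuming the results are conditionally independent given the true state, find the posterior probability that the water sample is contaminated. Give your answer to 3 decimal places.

Posterior P(H) ≈ 0.028

With H the event that the water sample is contaminated, the joint likelihood of the observed sequence is P(data|H) = 0.827·0.173 = 0.14307 and P(data|¬H) = 0.271·0.729 = 0.19756.
Bayes: P(H|data) = 0.038·0.14307 / (0.038·0.14307 + 0.962·0.19756) = 0.0054367/0.19549 = 0.0278.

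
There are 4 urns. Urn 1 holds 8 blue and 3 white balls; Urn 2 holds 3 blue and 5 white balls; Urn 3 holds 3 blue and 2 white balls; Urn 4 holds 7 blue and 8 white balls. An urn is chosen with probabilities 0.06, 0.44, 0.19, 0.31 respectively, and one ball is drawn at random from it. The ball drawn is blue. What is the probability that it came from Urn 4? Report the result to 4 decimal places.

Posterior probability ≈ 0.3096

Tabulate prior·likelihood by source: [1] prior 0.06, lik 0.7273, product 0.04364; [2] prior 0.44, lik 0.375, product 0.1650; [3] prior 0.19, lik 0.6, product 0.1140; [4] prior 0.31, lik 0.4667, product 0.1447.
Normalizing constant = 0.46730; the posterior for Urn 4 is its product over the sum, 0.1447/0.46730 = 0.3096.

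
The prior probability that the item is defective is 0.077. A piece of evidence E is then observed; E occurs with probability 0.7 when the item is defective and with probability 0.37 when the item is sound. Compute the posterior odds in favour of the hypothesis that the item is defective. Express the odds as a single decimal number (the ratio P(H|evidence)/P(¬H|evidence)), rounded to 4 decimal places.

Prior odds = 0.077/(1−0.077) = 0.083424. In log-odds, ln(0.083424) = -2.4838.
Add log likelihood ratio: ln(1.8919) = 0.63758.
Posterior log-odds = -1.8462, so posterior odds = exp(-1.8462) = 0.15783.

Posterior odds ≈ 0.1578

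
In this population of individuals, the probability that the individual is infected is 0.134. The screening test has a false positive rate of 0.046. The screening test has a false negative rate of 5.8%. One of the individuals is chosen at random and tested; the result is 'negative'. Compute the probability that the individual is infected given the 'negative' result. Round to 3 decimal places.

P(H | E) ≈ 0.009

Write H for 'the individual is infected'. Prior odds H:¬H = 0.134/0.866 = 0.15473. For the 'negative' outcome, the likelihood ratio is 0.058/0.954 = 0.060797.
Posterior odds = 0.15473 × 0.060797 = 0.0094073, so P(H|E) = 0.0094073/(1+0.0094073) = 0.009.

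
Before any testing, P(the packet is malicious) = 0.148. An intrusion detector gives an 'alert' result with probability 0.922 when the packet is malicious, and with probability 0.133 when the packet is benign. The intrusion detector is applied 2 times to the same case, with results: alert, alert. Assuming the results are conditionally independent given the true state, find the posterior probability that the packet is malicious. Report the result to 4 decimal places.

Posterior P(H) ≈ 0.8930

With H the event that the packet is malicious, the joint likelihood of the observed sequence is P(data|H) = 0.922·0.922 = 0.85008 and P(data|¬H) = 0.133·0.133 = 0.017689.
Bayes: P(H|data) = 0.148·0.85008 / (0.148·0.85008 + 0.852·0.017689) = 0.12581/0.14088 = 0.8930.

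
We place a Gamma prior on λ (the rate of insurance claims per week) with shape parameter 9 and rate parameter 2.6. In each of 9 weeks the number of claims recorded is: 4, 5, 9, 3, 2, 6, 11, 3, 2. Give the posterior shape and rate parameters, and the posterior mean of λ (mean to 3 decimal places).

Posterior: Gamma(shape=54, rate=11.6); mean ≈ 4.655

Total count ∑xᵢ = 45 over n = 9 weeks.
Gamma is conjugate to the Poisson likelihood: posterior is Gamma(shape = 9+45 = 54, rate = 2.6+9 = 11.6).
E[λ | data] = 54/11.6 = 4.655.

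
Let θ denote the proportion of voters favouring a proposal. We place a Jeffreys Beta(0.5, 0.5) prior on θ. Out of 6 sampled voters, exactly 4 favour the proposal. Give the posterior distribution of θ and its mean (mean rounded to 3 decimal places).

Posterior: Beta(4.5, 2.5); mean ≈ 0.643

Observing 4 successes and 2 failures updates Beta(0.5, 0.5) by adding the success and failure counts to the two shape parameters: α = 0.5+4 = 4.5, β = 0.5+2 = 2.5.
E[θ | data] = 4.5/(4.5+2.5) = 0.643.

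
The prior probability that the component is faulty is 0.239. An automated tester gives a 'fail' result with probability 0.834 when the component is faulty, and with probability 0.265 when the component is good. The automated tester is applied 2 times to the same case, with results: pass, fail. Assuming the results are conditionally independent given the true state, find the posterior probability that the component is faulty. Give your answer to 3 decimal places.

With H the event that the component is faulty, the joint likelihood of the observed sequence is P(data|H) = 0.166·0.834 = 0.13844 and P(data|¬H) = 0.735·0.265 = 0.19478.
Bayes: P(H|data) = 0.239·0.13844 / (0.239·0.13844 + 0.761·0.19478) = 0.033088/0.18131 = 0.1825.

Posterior P(H) ≈ 0.182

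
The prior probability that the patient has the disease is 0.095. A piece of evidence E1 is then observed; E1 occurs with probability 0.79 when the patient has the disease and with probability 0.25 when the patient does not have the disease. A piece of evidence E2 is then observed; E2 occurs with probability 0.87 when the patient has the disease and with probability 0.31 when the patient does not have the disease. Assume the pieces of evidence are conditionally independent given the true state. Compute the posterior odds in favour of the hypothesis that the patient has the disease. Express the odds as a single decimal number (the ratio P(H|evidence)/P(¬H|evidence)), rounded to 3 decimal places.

Posterior odds ≈ 0.931

Prior odds = 0.095/(1−0.095) = 0.10497.
Likelihood ratio for E1 = 0.79/0.25 = 3.1600.
Likelihood ratio for E2 = 0.87/0.31 = 2.8065.
Posterior odds = prior odds × LR₁ × LR₂ = 0.93094.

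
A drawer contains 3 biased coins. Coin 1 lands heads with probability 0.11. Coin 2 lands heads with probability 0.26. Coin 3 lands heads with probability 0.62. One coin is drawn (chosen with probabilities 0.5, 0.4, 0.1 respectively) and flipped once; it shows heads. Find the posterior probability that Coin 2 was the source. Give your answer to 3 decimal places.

P(heads|C1) = 0.11; P(heads|C2) = 0.26; P(heads|C3) = 0.62.
Prior × likelihood for each source: 0.5·0.11=0.05500, 0.4·0.26=0.1040, 0.1·0.62=0.06200. Summing gives P(heads) = 0.22100.
P(Coin 2 | heads) = 0.1040 / 0.22100 = 0.471.

Posterior probability ≈ 0.471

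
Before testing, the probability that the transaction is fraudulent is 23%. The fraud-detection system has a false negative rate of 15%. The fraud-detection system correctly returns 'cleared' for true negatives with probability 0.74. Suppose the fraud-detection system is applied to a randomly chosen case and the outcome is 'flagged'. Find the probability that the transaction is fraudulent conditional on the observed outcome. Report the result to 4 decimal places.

Let H be the event that the transaction is fraudulent. P(H) = 0.23, so P(¬H) = 0.77. With E the 'flagged' result, P(E|H) = 0.85 and P(E|¬H) = 0.26.
P(E) = 0.85·0.23 + 0.26·0.77 = 0.19550 + 0.20020 = 0.39570.
By Bayes' theorem, P(H|E) = 0.19550 / 0.39570 = 0.4941.

P(H | E) ≈ 0.4941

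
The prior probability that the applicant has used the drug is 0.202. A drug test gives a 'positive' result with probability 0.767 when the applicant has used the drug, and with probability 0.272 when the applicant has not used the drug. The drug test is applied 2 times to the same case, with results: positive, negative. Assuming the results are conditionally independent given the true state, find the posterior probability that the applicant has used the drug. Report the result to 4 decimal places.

Posterior P(H) ≈ 0.1860

With H the event that the applicant has used the drug, the joint likelihood of the observed sequence is P(data|H) = 0.767·0.233 = 0.17871 and P(data|¬H) = 0.272·0.728 = 0.19802.
Bayes: P(H|data) = 0.202·0.17871 / (0.202·0.17871 + 0.798·0.19802) = 0.036100/0.19412 = 0.1860.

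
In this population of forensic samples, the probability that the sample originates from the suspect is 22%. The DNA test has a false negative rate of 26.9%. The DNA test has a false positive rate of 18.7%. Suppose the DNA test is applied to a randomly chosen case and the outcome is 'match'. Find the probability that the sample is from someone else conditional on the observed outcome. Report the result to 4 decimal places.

Let H be the event that the sample originates from the suspect. P(H) = 0.22, so P(¬H) = 0.78. With E the 'match' result, P(E|H) = 0.731 and P(E|¬H) = 0.187.
P(E) = 0.731·0.22 + 0.187·0.78 = 0.16082 + 0.14586 = 0.30668.
By Bayes' theorem, P(H|E) = 0.16082 / 0.30668 = 0.5244. Hence P(¬H|E) = 1 − 0.5244 = 0.4756.

P(¬H | E) ≈ 0.4756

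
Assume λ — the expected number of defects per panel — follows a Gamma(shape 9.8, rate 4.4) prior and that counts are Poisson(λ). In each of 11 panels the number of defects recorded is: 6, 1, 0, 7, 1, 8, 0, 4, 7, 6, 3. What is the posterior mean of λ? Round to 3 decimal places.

Posterior mean ≈ 3.429

The Poisson likelihood adds the total count to the shape and the number of exposure periods to the rate. Here ∑xᵢ = 43 and n = 11, so shape 9.8→52.8 and rate 4.4→15.4.
E[λ | data] = 52.8/15.4 = 3.429.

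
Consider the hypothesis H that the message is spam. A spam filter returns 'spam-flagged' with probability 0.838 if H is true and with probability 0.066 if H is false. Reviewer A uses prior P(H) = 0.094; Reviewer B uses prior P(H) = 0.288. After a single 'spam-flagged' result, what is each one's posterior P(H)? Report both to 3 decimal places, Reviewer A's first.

Reviewer A: 0.568; Reviewer B: 0.837

The likelihood ratio for a 'spam-flagged' result is 0.838/0.066 = 12.697.
Reviewer A: prior odds 0.094/0.906 = 0.10375; posterior odds 1.3173; posterior probability 0.568.
Reviewer B: prior odds 0.288/0.712 = 0.40449; posterior odds 5.1359; posterior probability 0.837.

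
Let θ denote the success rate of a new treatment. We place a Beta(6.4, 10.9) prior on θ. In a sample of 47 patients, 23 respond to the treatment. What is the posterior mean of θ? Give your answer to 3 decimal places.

Posterior mean ≈ 0.457

Observing 23 successes and 24 failures updates Beta(6.4, 10.9) by adding the success and failure counts to the two shape parameters: α = 6.4+23 = 29.4, β = 10.9+24 = 34.9.
E[θ | data] = 29.4/(29.4+34.9) = 0.457.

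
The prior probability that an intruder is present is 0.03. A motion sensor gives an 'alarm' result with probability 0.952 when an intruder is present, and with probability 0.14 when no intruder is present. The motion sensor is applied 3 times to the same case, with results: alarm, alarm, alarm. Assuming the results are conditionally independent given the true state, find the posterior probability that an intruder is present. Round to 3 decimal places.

With H the event that an intruder is present, the joint likelihood of the observed sequence is P(data|H) = 0.952·0.952·0.952 = 0.86280 and P(data|¬H) = 0.14·0.14·0.14 = 0.0027440.
Bayes: P(H|data) = 0.03·0.86280 / (0.03·0.86280 + 0.97·0.0027440) = 0.025884/0.028546 = 0.9068.

Posterior P(H) ≈ 0.907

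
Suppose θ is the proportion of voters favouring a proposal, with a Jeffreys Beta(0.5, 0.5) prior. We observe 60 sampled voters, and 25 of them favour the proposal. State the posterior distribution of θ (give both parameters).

The binomial likelihood is conjugate to the Beta prior: with 25 successes and 35 failures, the posterior is Beta(0.5+25, 0.5+35) = Beta(25.5, 35.5).

Posterior: Beta(25.5, 35.5)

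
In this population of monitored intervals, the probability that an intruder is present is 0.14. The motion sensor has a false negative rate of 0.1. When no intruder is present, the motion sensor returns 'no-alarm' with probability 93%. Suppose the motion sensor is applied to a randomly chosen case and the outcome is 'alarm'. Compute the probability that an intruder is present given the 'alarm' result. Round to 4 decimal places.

Let H be the event that an intruder is present. P(H) = 0.14, so P(¬H) = 0.86. With E the 'alarm' result, P(E|H) = 0.9 and P(E|¬H) = 0.07.
P(E) = 0.9·0.14 + 0.07·0.86 = 0.12600 + 0.060200 = 0.18620.
By Bayes' theorem, P(H|E) = 0.12600 / 0.18620 = 0.6767.

P(H | E) ≈ 0.6767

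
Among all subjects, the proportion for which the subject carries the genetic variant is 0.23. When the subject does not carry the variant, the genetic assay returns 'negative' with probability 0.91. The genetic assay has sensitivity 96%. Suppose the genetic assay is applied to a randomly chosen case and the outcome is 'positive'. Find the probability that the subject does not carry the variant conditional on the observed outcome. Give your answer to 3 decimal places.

Let H be the event that the subject carries the genetic variant. P(H) = 0.23, so P(¬H) = 0.77. With E the 'positive' result, P(E|H) = 0.96 and P(E|¬H) = 0.09.
P(E) = 0.96·0.23 + 0.09·0.77 = 0.22080 + 0.069300 = 0.29010.
By Bayes' theorem, P(H|E) = 0.22080 / 0.29010 = 0.761. Hence P(¬H|E) = 1 − 0.761 = 0.239.

P(¬H | E) ≈ 0.239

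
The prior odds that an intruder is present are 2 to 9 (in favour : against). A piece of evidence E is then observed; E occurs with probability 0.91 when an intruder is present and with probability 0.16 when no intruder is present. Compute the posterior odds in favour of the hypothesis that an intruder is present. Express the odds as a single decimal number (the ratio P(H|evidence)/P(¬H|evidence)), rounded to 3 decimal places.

Prior odds = 2/9 = 0.22222. In log-odds, ln(0.22222) = -1.5041.
Add log likelihood ratio: ln(5.6875) = 1.7383.
Posterior log-odds = 0.23419, so posterior odds = exp(0.23419) = 1.2639.

Posterior odds ≈ 1.264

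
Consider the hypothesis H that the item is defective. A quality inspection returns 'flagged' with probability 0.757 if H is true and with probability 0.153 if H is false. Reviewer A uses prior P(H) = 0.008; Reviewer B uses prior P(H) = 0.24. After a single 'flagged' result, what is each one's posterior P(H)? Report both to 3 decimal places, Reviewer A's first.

P('+'|H) = 0.757, P('+'|¬H) = 0.153.
Reviewer A: numerator 0.757·0.008 = 0.0060560; evidence = 0.0060560+0.153·0.992 = 0.15783; posterior = 0.038.
Reviewer B: numerator 0.757·0.24 = 0.18168; evidence = 0.18168+0.153·0.76 = 0.29796; posterior = 0.610.

Reviewer A: 0.038; Reviewer B: 0.610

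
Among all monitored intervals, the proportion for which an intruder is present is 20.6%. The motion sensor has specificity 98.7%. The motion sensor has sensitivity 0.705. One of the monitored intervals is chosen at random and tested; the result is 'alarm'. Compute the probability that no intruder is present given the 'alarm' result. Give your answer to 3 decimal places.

Let H be the event that an intruder is present. P(H) = 0.206, so P(¬H) = 0.794. With E the 'alarm' result, P(E|H) = 0.705 and P(E|¬H) = 0.013.
P(E) = 0.705·0.206 + 0.013·0.794 = 0.14523 + 0.010322 = 0.15555.
By Bayes' theorem, P(H|E) = 0.14523 / 0.15555 = 0.934. Hence P(¬H|E) = 1 − 0.934 = 0.066.

P(¬H | E) ≈ 0.066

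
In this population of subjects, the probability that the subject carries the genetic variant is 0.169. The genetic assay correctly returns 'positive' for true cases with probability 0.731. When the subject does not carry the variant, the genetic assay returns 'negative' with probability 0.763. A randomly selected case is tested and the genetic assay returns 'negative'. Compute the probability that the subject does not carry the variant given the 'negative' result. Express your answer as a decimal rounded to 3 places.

Write H for 'the subject carries the genetic variant'. Prior odds H:¬H = 0.169/0.831 = 0.20337. For the 'negative' outcome, the likelihood ratio is 0.269/0.763 = 0.35256.
Posterior odds = 0.20337 × 0.35256 = 0.071699, so P(H|E) = 0.071699/(1+0.071699) = 0.067. Then P(¬H|E) = 1 − 0.067 = 0.933.

P(¬H | E) ≈ 0.933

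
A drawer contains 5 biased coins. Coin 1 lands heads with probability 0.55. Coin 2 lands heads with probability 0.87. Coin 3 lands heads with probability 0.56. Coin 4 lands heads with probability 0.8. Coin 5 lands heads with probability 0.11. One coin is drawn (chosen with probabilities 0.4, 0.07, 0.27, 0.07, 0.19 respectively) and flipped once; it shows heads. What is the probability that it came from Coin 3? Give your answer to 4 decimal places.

P(heads|C1) = 0.55; P(heads|C2) = 0.87; P(heads|C3) = 0.56; P(heads|C4) = 0.8; P(heads|C5) = 0.11.
Prior × likelihood for each source: 0.4·0.55=0.2200, 0.07·0.87=0.06090, 0.27·0.56=0.1512, 0.07·0.8=0.05600, 0.19·0.11=0.02090. Summing gives P(heads) = 0.50900.
P(Coin 3 | heads) = 0.1512 / 0.50900 = 0.2971.

Posterior probability ≈ 0.2971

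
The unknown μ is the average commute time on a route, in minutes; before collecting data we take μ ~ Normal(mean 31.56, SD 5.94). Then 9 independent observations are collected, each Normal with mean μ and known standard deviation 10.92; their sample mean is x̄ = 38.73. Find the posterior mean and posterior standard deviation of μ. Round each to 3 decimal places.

Posterior mean ≈ 36.773; posterior SD ≈ 3.104

With known σ, the Normal prior is conjugate. Weight on the data is w = (n/σ²)/(n/σ² + 1/τ₀²) = 0.0754740/(0.0754740+0.0283418) = 0.72700.
Posterior mean = w·x̄ + (1−w)·μ₀ = 0.72700·38.73 + 0.27300·31.56 = 36.773. Posterior variance = 1/(0.0754740+0.0283418) = 9.63245, so SD = 3.104.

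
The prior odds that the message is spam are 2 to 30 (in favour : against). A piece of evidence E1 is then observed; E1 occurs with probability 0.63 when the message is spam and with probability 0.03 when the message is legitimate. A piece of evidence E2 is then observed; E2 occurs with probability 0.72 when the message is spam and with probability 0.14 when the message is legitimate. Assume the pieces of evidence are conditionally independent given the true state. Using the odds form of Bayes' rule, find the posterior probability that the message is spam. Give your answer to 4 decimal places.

Posterior probability ≈ 0.8780

Prior odds = 2/30 = 0.066667. In log-odds, ln(0.066667) = -2.7081.
Add log likelihood ratios: ln(21.000) + ln(5.1429) = 4.6821.
Posterior log-odds = 1.9741, so posterior odds = exp(1.9741) = 7.2000. Converting, P(H|E) = 7.2000/8.2000 = 0.8780.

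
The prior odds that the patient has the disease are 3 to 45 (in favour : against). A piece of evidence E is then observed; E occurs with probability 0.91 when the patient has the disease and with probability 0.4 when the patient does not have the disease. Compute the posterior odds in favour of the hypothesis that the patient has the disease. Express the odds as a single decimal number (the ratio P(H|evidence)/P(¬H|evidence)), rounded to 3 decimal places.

Prior odds = 3/45 = 0.066667. In log-odds, ln(0.066667) = -2.7081.
Add log likelihood ratio: ln(2.2750) = 0.82198.
Posterior log-odds = -1.8861, so posterior odds = exp(-1.8861) = 0.15167.

Posterior odds ≈ 0.152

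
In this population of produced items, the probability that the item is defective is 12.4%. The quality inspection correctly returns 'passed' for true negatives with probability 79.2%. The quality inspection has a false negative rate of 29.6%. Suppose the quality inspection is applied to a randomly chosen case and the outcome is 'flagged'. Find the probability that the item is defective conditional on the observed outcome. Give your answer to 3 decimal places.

P(H | E) ≈ 0.324

Let H be the event that the item is defective. P(H) = 0.124, so P(¬H) = 0.876. With E the 'flagged' result, P(E|H) = 0.704 and P(E|¬H) = 0.208.
P(E) = 0.704·0.124 + 0.208·0.876 = 0.087296 + 0.18221 = 0.26950.
By Bayes' theorem, P(H|E) = 0.087296 / 0.26950 = 0.324.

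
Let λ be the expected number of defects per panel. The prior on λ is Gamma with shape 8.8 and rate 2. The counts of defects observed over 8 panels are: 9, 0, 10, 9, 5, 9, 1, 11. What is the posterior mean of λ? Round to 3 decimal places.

The Poisson likelihood adds the total count to the shape and the number of exposure periods to the rate. Here ∑xᵢ = 54 and n = 8, so shape 8.8→62.8 and rate 2→10.
Posterior mean = shape/rate = 62.8/10 = 6.280.

Posterior mean ≈ 6.280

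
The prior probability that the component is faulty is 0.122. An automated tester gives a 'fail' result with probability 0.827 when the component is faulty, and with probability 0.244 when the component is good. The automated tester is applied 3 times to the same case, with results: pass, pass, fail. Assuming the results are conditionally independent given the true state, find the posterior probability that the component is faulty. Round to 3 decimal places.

Posterior P(H) ≈ 0.024

Let H be the event that the component is faulty; start with P(H) = 0.122. P('fail'|H) = 0.827, P('fail'|¬H) = 0.244.
Update on result 1 ('pass'): P(H) ← 0.173·0.1220 / (0.173·0.1220 + 0.756·0.8780) = 0.021106/0.68487 = 0.0308.
Update on result 2 ('pass'): P(H) ← 0.173·0.0308 / (0.173·0.0308 + 0.756·0.9692) = 0.0053314/0.73803 = 0.0072.
Update on result 3 ('fail'): P(H) ← 0.827·0.0072 / (0.827·0.0072 + 0.244·0.9928) = 0.0059741/0.24821 = 0.0241.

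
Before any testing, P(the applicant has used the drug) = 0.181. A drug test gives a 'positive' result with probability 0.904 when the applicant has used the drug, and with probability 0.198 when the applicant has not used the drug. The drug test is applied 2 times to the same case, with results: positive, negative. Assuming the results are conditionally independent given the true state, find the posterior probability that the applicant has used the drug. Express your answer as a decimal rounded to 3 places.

With H the event that the applicant has used the drug, the joint likelihood of the observed sequence is P(data|H) = 0.904·0.096 = 0.086784 and P(data|¬H) = 0.198·0.802 = 0.15880.
Bayes: P(H|data) = 0.181·0.086784 / (0.181·0.086784 + 0.819·0.15880) = 0.015708/0.14576 = 0.1078.

Posterior P(H) ≈ 0.108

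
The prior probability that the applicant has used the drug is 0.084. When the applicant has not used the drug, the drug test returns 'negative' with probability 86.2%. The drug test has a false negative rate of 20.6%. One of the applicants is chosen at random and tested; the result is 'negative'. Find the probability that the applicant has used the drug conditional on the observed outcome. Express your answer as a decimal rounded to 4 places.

Let H be the event that the applicant has used the drug. P(H) = 0.084, so P(¬H) = 0.916. With E the 'negative' result, P(E|H) = 0.206 and P(E|¬H) = 0.862.
P(E) = 0.206·0.084 + 0.862·0.916 = 0.017304 + 0.78959 = 0.80690.
By Bayes' theorem, P(H|E) = 0.017304 / 0.80690 = 0.0214.

P(H | E) ≈ 0.0214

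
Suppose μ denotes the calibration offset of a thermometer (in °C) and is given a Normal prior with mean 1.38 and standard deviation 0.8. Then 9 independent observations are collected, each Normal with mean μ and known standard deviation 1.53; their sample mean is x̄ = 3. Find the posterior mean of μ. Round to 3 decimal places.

With known σ, the Normal prior is conjugate. Weight on the data is w = (n/σ²)/(n/σ² + 1/τ₀²) = 3.84468/(3.84468+1.56250) = 0.71103.
Posterior mean = w·x̄ + (1−w)·μ₀ = 0.71103·3 + 0.28897·1.38 = 2.532.

Posterior mean ≈ 2.532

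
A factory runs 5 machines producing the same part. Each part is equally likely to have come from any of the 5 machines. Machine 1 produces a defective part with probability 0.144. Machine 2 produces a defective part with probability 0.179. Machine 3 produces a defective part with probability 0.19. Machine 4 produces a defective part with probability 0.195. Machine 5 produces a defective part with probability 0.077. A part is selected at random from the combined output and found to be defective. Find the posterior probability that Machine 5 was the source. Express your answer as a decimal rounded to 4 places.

Posterior probability ≈ 0.0981

Tabulate prior·likelihood by source: [1] prior 0.2, lik 0.144, product 0.02880; [2] prior 0.2, lik 0.179, product 0.03580; [3] prior 0.2, lik 0.19, product 0.03800; [4] prior 0.2, lik 0.195, product 0.03900; [5] prior 0.2, lik 0.077, product 0.01540.
Normalizing constant = 0.15700; the posterior for Machine 5 is its product over the sum, 0.01540/0.15700 = 0.0981.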